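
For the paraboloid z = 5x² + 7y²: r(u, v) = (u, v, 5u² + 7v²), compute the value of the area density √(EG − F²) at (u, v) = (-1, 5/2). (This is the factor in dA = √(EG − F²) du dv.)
√(EG − F²)|_{(-1, 5/2)} = sqrt(1326)

E = 100*u^2 + 1, F = 140*u*v, G = 196*v^2 + 1, so EG − F² = 100*u^2 + 196*v^2 + 1. Taking the positive square root: √(EG − F²) = sqrt(100*u^2 + 196*v^2 + 1). At (u, v) = (-1, 5/2): sqrt(1326).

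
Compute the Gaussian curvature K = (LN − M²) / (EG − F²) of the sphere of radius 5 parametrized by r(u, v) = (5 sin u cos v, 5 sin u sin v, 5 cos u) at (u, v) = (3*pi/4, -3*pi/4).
K = 1/25

Coefficients of the first fundamental form: E = 25, F = 0, G = 25*sin(u)^2.
Coefficients of the second fundamental form: L = -5*sin(u)/Abs(sin(u)), M = 0, N = -5*sin(u)^3/Abs(sin(u)).
Assemble K = (LN − M²)/(EG − F²) = 1/25. At (u, v) = (3*pi/4, -3*pi/4): K = 1/25.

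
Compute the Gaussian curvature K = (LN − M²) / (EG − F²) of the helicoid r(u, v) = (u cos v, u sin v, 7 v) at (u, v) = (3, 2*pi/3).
K = -49/3364

Coefficients of the first fundamental form: E = 1, F = 0, G = u^2 + 49.
Coefficients of the second fundamental form: L = 0, M = -7/sqrt(u^2 + 49), N = 0.
Assemble K = (LN − M²)/(EG − F²) = -49/(u^2 + 49)^2. At (u, v) = (3, 2*pi/3): K = -49/3364.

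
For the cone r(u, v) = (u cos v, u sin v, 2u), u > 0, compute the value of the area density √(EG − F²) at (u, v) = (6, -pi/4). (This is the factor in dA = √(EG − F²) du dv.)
√(EG − F²)|_{(6, -pi/4)} = 6*sqrt(5)

E = 5, F = 0, G = u^2, so EG − F² = 5*u^2. Taking the positive square root: √(EG − F²) = sqrt(5)*Abs(u). At (u, v) = (6, -pi/4): 6*sqrt(5).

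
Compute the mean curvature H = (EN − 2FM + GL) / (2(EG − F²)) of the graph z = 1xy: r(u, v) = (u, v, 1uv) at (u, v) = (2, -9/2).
H = 72*sqrt(101)/10201

With E = v^2 + 1, F = u*v, G = u^2 + 1, L = 0, M = 1/sqrt(u^2 + v^2 + 1), N = 0, assemble
  H = (EN − 2FM + GL) / (2(EG − F²)) = -u*v/(u^2 + v^2 + 1)^(3/2).
At (u, v) = (2, -9/2): H = 72*sqrt(101)/10201.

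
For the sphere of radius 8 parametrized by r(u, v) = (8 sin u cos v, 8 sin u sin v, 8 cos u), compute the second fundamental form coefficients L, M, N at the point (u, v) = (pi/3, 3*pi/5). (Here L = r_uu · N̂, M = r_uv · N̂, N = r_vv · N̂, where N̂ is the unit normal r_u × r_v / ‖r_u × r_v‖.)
L = -8;  M = 0;  N = -6

Compute the unit normal N̂(u, v) = (sin(u)^2*cos(v)/Abs(sin(u)), sin(u)^2*sin(v)/Abs(sin(u)), sin(2*u)/(2*Abs(sin(u)))), and the second partials r_uu, r_uv, r_vv. Take dot products:
  L(u, v) = r_uu · N̂ = -8*sin(u)/Abs(sin(u)),
  M(u, v) = r_uv · N̂ = 0,
  N(u, v) = r_vv · N̂ = -8*sin(u)^3/Abs(sin(u)).
Evaluating at (u, v) = (pi/3, 3*pi/5):
  L = -8, M = 0, N = -6.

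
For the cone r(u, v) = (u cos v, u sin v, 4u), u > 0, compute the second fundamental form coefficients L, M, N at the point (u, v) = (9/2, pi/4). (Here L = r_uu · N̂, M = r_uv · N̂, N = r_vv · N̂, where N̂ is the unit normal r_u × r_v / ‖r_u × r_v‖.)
L = 0;  M = 0;  N = 18*sqrt(17)/17

Compute the unit normal N̂(u, v) = (-4*sqrt(17)*u*cos(v)/(17*Abs(u)), -4*sqrt(17)*u*sin(v)/(17*Abs(u)), sqrt(17)*u/(17*Abs(u))), and the second partials r_uu, r_uv, r_vv. Take dot products:
  L(u, v) = r_uu · N̂ = 0,
  M(u, v) = r_uv · N̂ = 0,
  N(u, v) = r_vv · N̂ = 4*sqrt(17)*u^2/(17*Abs(u)).
Evaluating at (u, v) = (9/2, pi/4):
  L = 0, M = 0, N = 18*sqrt(17)/17.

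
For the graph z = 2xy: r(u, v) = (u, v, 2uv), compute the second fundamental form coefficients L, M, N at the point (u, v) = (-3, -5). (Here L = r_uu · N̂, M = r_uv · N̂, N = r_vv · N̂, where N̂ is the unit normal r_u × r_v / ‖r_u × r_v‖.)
L = 0;  M = 2*sqrt(137)/137;  N = 0

Compute the unit normal N̂(u, v) = (-2*v/sqrt(4*u^2 + 4*v^2 + 1), -2*u/sqrt(4*u^2 + 4*v^2 + 1), 1/sqrt(4*u^2 + 4*v^2 + 1)), and the second partials r_uu, r_uv, r_vv. Take dot products:
  L(u, v) = r_uu · N̂ = 0,
  M(u, v) = r_uv · N̂ = 2/sqrt(4*u^2 + 4*v^2 + 1),
  N(u, v) = r_vv · N̂ = 0.
Evaluating at (u, v) = (-3, -5):
  L = 0, M = 2*sqrt(137)/137, N = 0.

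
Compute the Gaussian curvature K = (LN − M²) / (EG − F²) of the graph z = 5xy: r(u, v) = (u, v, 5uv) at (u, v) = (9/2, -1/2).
K = -100/1054729

Coefficients of the first fundamental form: E = 25*v^2 + 1, F = 25*u*v, G = 25*u^2 + 1.
Coefficients of the second fundamental form: L = 0, M = 5/sqrt(25*u^2 + 25*v^2 + 1), N = 0.
Assemble K = (LN − M²)/(EG − F²) = -25/(625*u^4 + 1250*u^2*v^2 + 50*u^2 + 625*v^4 + 50*v^2 + 1). At (u, v) = (9/2, -1/2): K = -100/1054729.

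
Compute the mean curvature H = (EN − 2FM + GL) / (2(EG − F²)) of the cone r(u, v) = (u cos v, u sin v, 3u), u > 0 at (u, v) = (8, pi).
H = 3*sqrt(10)/160

With E = 10, F = 0, G = u^2, L = 0, M = 0, N = 3*sqrt(10)*u^2/(10*Abs(u)), assemble
  H = (EN − 2FM + GL) / (2(EG − F²)) = 3*sqrt(10)/(20*Abs(u)).
At (u, v) = (8, pi): H = 3*sqrt(10)/160.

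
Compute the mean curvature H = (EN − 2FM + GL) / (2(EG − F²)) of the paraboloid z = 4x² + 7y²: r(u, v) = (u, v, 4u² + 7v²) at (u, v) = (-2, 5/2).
H = 6703*sqrt(1482)/2196324

With E = 64*u^2 + 1, F = 112*u*v, G = 196*v^2 + 1, L = 8/sqrt(64*u^2 + 196*v^2 + 1), M = 0, N = 14/sqrt(64*u^2 + 196*v^2 + 1), assemble
  H = (EN − 2FM + GL) / (2(EG − F²)) = (448*u^2 + 784*v^2 + 11)/(64*u^2 + 196*v^2 + 1)^(3/2).
At (u, v) = (-2, 5/2): H = 6703*sqrt(1482)/2196324.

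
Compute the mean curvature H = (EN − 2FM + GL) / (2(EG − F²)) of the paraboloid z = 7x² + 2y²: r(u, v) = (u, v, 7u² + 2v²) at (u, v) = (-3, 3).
H = 4545*sqrt(1909)/3644281

With E = 196*u^2 + 1, F = 56*u*v, G = 16*v^2 + 1, L = 14/sqrt(196*u^2 + 16*v^2 + 1), M = 0, N = 4/sqrt(196*u^2 + 16*v^2 + 1), assemble
  H = (EN − 2FM + GL) / (2(EG − F²)) = (392*u^2 + 112*v^2 + 9)/(196*u^2 + 16*v^2 + 1)^(3/2).
At (u, v) = (-3, 3): H = 4545*sqrt(1909)/3644281.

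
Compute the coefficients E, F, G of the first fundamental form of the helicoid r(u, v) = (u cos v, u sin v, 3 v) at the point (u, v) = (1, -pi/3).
E = 1;  F = 0;  G = 10

Partials: r_u = (cos(v), sin(v), 0), r_v = (-u*sin(v), u*cos(v), 3). As functions of (u, v):
  E = r_u · r_u = 1,
  F = r_u · r_v = 0,
  G = r_v · r_v = u^2 + 9.
Evaluating at (u, v) = (1, -pi/3): E = 1, F = 0, G = 10.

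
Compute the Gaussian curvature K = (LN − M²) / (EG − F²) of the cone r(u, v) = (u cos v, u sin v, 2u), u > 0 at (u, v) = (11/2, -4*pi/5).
K = 0

Coefficients of the first fundamental form: E = 5, F = 0, G = u^2.
Coefficients of the second fundamental form: L = 0, M = 0, N = 2*sqrt(5)*u^2/(5*Abs(u)).
Assemble K = (LN − M²)/(EG − F²) = 0. At (u, v) = (11/2, -4*pi/5): K = 0.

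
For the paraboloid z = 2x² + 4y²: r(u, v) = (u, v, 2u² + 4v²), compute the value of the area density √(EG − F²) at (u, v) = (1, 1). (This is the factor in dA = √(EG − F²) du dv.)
√(EG − F²)|_{(1, 1)} = 9

E = 16*u^2 + 1, F = 32*u*v, G = 64*v^2 + 1, so EG − F² = 16*u^2 + 64*v^2 + 1. Taking the positive square root: √(EG − F²) = sqrt(16*u^2 + 64*v^2 + 1). At (u, v) = (1, 1): 9.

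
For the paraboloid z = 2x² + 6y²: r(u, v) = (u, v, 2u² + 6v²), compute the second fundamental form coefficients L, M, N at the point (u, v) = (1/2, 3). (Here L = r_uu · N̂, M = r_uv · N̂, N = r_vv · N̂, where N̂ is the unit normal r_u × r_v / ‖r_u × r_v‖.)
L = 4*sqrt(1301)/1301;  M = 0;  N = 12*sqrt(1301)/1301

Compute the unit normal N̂(u, v) = (-4*u/sqrt(16*u^2 + 144*v^2 + 1), -12*v/sqrt(16*u^2 + 144*v^2 + 1), 1/sqrt(16*u^2 + 144*v^2 + 1)), and the second partials r_uu, r_uv, r_vv. Take dot products:
  L(u, v) = r_uu · N̂ = 4/sqrt(16*u^2 + 144*v^2 + 1),
  M(u, v) = r_uv · N̂ = 0,
  N(u, v) = r_vv · N̂ = 12/sqrt(16*u^2 + 144*v^2 + 1).
Evaluating at (u, v) = (1/2, 3):
  L = 4*sqrt(1301)/1301, M = 0, N = 12*sqrt(1301)/1301.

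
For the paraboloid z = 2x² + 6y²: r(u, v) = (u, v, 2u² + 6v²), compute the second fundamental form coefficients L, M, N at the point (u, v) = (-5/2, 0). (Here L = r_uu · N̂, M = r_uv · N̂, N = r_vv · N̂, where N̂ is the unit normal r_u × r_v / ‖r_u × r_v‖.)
L = 4*sqrt(101)/101;  M = 0;  N = 12*sqrt(101)/101

Compute the unit normal N̂(u, v) = (-4*u/sqrt(16*u^2 + 144*v^2 + 1), -12*v/sqrt(16*u^2 + 144*v^2 + 1), 1/sqrt(16*u^2 + 144*v^2 + 1)), and the second partials r_uu, r_uv, r_vv. Take dot products:
  L(u, v) = r_uu · N̂ = 4/sqrt(16*u^2 + 144*v^2 + 1),
  M(u, v) = r_uv · N̂ = 0,
  N(u, v) = r_vv · N̂ = 12/sqrt(16*u^2 + 144*v^2 + 1).
Evaluating at (u, v) = (-5/2, 0):
  L = 4*sqrt(101)/101, M = 0, N = 12*sqrt(101)/101.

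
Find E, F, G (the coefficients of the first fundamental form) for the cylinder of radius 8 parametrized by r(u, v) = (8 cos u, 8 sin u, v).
E = 64;  F = 0;  G = 1

Compute partials: r_u = (-8*sin(u), 8*cos(u), 0), r_v = (0, 0, 1). Then
  E = r_u · r_u = 64,
  F = r_u · r_v = 0,
  G = r_v · r_v = 1.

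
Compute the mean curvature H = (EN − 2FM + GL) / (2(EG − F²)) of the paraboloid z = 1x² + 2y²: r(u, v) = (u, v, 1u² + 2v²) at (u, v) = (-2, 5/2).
H = 5*sqrt(13)/169

With E = 4*u^2 + 1, F = 8*u*v, G = 16*v^2 + 1, L = 2/sqrt(4*u^2 + 16*v^2 + 1), M = 0, N = 4/sqrt(4*u^2 + 16*v^2 + 1), assemble
  H = (EN − 2FM + GL) / (2(EG − F²)) = (8*u^2 + 16*v^2 + 3)/(4*u^2 + 16*v^2 + 1)^(3/2).
At (u, v) = (-2, 5/2): H = 5*sqrt(13)/169.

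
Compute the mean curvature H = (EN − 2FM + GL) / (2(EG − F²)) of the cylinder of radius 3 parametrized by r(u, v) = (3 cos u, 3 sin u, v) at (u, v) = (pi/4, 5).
H = -1/6

With E = 9, F = 0, G = 1, L = -3, M = 0, N = 0, assemble
  H = (EN − 2FM + GL) / (2(EG − F²)) = -1/6.
At (u, v) = (pi/4, 5): H = -1/6.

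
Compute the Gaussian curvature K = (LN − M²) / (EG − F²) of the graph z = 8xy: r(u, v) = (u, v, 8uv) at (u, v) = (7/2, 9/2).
K = -64/4330561

Coefficients of the first fundamental form: E = 64*v^2 + 1, F = 64*u*v, G = 64*u^2 + 1.
Coefficients of the second fundamental form: L = 0, M = 8/sqrt(64*u^2 + 64*v^2 + 1), N = 0.
Assemble K = (LN − M²)/(EG − F²) = -64/(4096*u^4 + 8192*u^2*v^2 + 128*u^2 + 4096*v^4 + 128*v^2 + 1). At (u, v) = (7/2, 9/2): K = -64/4330561.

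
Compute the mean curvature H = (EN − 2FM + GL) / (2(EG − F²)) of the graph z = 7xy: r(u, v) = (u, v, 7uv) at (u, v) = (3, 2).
H = -1029*sqrt(638)/203522

With E = 49*v^2 + 1, F = 49*u*v, G = 49*u^2 + 1, L = 0, M = 7/sqrt(49*u^2 + 49*v^2 + 1), N = 0, assemble
  H = (EN − 2FM + GL) / (2(EG − F²)) = -343*u*v/(49*u^2 + 49*v^2 + 1)^(3/2).
At (u, v) = (3, 2): H = -1029*sqrt(638)/203522.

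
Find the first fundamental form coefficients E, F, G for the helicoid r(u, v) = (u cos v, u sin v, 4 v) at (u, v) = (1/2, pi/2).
E = 1;  F = 0;  G = 65/4

Partials: r_u = (cos(v), sin(v), 0), r_v = (-u*sin(v), u*cos(v), 4). As functions of (u, v):
  E = r_u · r_u = 1,
  F = r_u · r_v = 0,
  G = r_v · r_v = u^2 + 16.
Evaluating at (u, v) = (1/2, pi/2): E = 1, F = 0, G = 65/4.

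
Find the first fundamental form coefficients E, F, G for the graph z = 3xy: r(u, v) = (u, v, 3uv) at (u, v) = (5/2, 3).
E = 82;  F = 135/2;  G = 229/4

Partials: r_u = (1, 0, 3*v), r_v = (0, 1, 3*u). As functions of (u, v):
  E = r_u · r_u = 9*v^2 + 1,
  F = r_u · r_v = 9*u*v,
  G = r_v · r_v = 9*u^2 + 1.
Evaluating at (u, v) = (5/2, 3): E = 82, F = 135/2, G = 229/4.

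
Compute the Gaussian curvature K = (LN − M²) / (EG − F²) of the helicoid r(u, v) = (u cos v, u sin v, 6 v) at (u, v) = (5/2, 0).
K = -576/28561

Coefficients of the first fundamental form: E = 1, F = 0, G = u^2 + 36.
Coefficients of the second fundamental form: L = 0, M = -6/sqrt(u^2 + 36), N = 0.
Assemble K = (LN − M²)/(EG − F²) = -36/(u^2 + 36)^2. At (u, v) = (5/2, 0): K = -576/28561.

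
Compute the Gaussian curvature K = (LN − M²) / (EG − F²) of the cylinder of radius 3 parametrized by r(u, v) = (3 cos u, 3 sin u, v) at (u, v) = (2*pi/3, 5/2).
K = 0

Coefficients of the first fundamental form: E = 9, F = 0, G = 1.
Coefficients of the second fundamental form: L = -3, M = 0, N = 0.
Assemble K = (LN − M²)/(EG − F²) = 0. At (u, v) = (2*pi/3, 5/2): K = 0.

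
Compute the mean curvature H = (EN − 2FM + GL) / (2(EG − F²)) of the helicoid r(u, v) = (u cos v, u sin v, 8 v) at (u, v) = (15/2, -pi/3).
H = 0

With E = 1, F = 0, G = u^2 + 64, L = 0, M = -8/sqrt(u^2 + 64), N = 0, assemble
  H = (EN − 2FM + GL) / (2(EG − F²)) = 0.
At (u, v) = (15/2, -pi/3): H = 0.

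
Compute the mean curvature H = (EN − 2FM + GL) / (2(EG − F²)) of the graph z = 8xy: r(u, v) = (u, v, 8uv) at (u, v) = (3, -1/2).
H = 768*sqrt(593)/351649

With E = 64*v^2 + 1, F = 64*u*v, G = 64*u^2 + 1, L = 0, M = 8/sqrt(64*u^2 + 64*v^2 + 1), N = 0, assemble
  H = (EN − 2FM + GL) / (2(EG − F²)) = -512*u*v/(64*u^2 + 64*v^2 + 1)^(3/2).
At (u, v) = (3, -1/2): H = 768*sqrt(593)/351649.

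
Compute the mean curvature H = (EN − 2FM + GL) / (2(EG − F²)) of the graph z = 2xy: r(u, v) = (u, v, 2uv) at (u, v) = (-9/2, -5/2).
H = -90*sqrt(107)/11449

With E = 4*v^2 + 1, F = 4*u*v, G = 4*u^2 + 1, L = 0, M = 2/sqrt(4*u^2 + 4*v^2 + 1), N = 0, assemble
  H = (EN − 2FM + GL) / (2(EG − F²)) = -8*u*v/(4*u^2 + 4*v^2 + 1)^(3/2).
At (u, v) = (-9/2, -5/2): H = -90*sqrt(107)/11449.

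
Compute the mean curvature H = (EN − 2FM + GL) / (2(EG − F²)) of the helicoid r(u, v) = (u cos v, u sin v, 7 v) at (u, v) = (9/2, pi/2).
H = 0

With E = 1, F = 0, G = u^2 + 49, L = 0, M = -7/sqrt(u^2 + 49), N = 0, assemble
  H = (EN − 2FM + GL) / (2(EG − F²)) = 0.
At (u, v) = (9/2, pi/2): H = 0.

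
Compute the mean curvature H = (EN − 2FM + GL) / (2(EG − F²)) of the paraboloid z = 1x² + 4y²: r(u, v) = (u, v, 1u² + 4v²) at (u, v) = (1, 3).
H = 597*sqrt(581)/337561

With E = 4*u^2 + 1, F = 16*u*v, G = 64*v^2 + 1, L = 2/sqrt(4*u^2 + 64*v^2 + 1), M = 0, N = 8/sqrt(4*u^2 + 64*v^2 + 1), assemble
  H = (EN − 2FM + GL) / (2(EG − F²)) = (16*u^2 + 64*v^2 + 5)/(4*u^2 + 64*v^2 + 1)^(3/2).
At (u, v) = (1, 3): H = 597*sqrt(581)/337561.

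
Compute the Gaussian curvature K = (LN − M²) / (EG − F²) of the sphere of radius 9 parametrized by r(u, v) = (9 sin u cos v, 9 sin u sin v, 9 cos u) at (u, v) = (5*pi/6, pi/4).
K = 1/81

Coefficients of the first fundamental form: E = 81, F = 0, G = 81*sin(u)^2.
Coefficients of the second fundamental form: L = -9*sin(u)/Abs(sin(u)), M = 0, N = -9*sin(u)^3/Abs(sin(u)).
Assemble K = (LN − M²)/(EG − F²) = 1/81. At (u, v) = (5*pi/6, pi/4): K = 1/81.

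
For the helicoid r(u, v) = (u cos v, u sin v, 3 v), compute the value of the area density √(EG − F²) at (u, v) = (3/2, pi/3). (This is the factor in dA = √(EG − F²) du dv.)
√(EG − F²)|_{(3/2, pi/3)} = 3*sqrt(5)/2

E = 1, F = 0, G = u^2 + 9, so EG − F² = u^2 + 9. Taking the positive square root: √(EG − F²) = sqrt(u^2 + 9). At (u, v) = (3/2, pi/3): 3*sqrt(5)/2.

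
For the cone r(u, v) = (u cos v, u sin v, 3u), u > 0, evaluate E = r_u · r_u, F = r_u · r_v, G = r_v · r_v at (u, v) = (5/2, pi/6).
E = 10;  F = 0;  G = 25/4

Partials: r_u = (cos(v), sin(v), 3), r_v = (-u*sin(v), u*cos(v), 0). As functions of (u, v):
  E = r_u · r_u = 10,
  F = r_u · r_v = 0,
  G = r_v · r_v = u^2.
Evaluating at (u, v) = (5/2, pi/6): E = 10, F = 0, G = 25/4.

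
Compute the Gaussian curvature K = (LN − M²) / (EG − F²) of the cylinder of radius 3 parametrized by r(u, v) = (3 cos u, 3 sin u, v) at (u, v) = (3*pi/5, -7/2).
K = 0

Coefficients of the first fundamental form: E = 9, F = 0, G = 1.
Coefficients of the second fundamental form: L = -3, M = 0, N = 0.
Assemble K = (LN − M²)/(EG − F²) = 0. At (u, v) = (3*pi/5, -7/2): K = 0.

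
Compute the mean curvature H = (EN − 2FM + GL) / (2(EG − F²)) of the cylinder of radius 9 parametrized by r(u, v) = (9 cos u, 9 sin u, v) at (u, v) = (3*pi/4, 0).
H = -1/18

With E = 81, F = 0, G = 1, L = -9, M = 0, N = 0, assemble
  H = (EN − 2FM + GL) / (2(EG − F²)) = -1/18.
At (u, v) = (3*pi/4, 0): H = -1/18.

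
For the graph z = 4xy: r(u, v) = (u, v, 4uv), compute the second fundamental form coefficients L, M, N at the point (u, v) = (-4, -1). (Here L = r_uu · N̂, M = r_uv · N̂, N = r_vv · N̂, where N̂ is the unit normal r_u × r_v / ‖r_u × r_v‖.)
L = 0;  M = 4*sqrt(273)/273;  N = 0

Compute the unit normal N̂(u, v) = (-4*v/sqrt(16*u^2 + 16*v^2 + 1), -4*u/sqrt(16*u^2 + 16*v^2 + 1), 1/sqrt(16*u^2 + 16*v^2 + 1)), and the second partials r_uu, r_uv, r_vv. Take dot products:
  L(u, v) = r_uu · N̂ = 0,
  M(u, v) = r_uv · N̂ = 4/sqrt(16*u^2 + 16*v^2 + 1),
  N(u, v) = r_vv · N̂ = 0.
Evaluating at (u, v) = (-4, -1):
  L = 0, M = 4*sqrt(273)/273, N = 0.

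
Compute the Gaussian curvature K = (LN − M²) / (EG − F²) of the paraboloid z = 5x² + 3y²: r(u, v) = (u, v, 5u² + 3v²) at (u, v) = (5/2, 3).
K = 3/45125

Coefficients of the first fundamental form: E = 100*u^2 + 1, F = 60*u*v, G = 36*v^2 + 1.
Coefficients of the second fundamental form: L = 10/sqrt(100*u^2 + 36*v^2 + 1), M = 0, N = 6/sqrt(100*u^2 + 36*v^2 + 1).
Assemble K = (LN − M²)/(EG − F²) = 60/(10000*u^4 + 7200*u^2*v^2 + 200*u^2 + 1296*v^4 + 72*v^2 + 1). At (u, v) = (5/2, 3): K = 3/45125.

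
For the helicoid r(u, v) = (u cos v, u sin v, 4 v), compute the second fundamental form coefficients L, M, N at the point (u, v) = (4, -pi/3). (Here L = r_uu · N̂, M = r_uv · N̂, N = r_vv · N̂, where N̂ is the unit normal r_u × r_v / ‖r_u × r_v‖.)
L = 0;  M = -sqrt(2)/2;  N = 0

Compute the unit normal N̂(u, v) = (4*sin(v)/sqrt(u^2 + 16), -4*cos(v)/sqrt(u^2 + 16), u/sqrt(u^2 + 16)), and the second partials r_uu, r_uv, r_vv. Take dot products:
  L(u, v) = r_uu · N̂ = 0,
  M(u, v) = r_uv · N̂ = -4/sqrt(u^2 + 16),
  N(u, v) = r_vv · N̂ = 0.
Evaluating at (u, v) = (4, -pi/3):
  L = 0, M = -sqrt(2)/2, N = 0.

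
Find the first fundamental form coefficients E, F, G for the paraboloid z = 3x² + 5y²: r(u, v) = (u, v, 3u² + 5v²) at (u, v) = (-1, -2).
E = 37;  F = 120;  G = 401

Partials: r_u = (1, 0, 6*u), r_v = (0, 1, 10*v). As functions of (u, v):
  E = r_u · r_u = 36*u^2 + 1,
  F = r_u · r_v = 60*u*v,
  G = r_v · r_v = 100*v^2 + 1.
Evaluating at (u, v) = (-1, -2): E = 37, F = 120, G = 401.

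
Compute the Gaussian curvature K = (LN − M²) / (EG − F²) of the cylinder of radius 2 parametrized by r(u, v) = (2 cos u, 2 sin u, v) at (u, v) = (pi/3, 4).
K = 0

Coefficients of the first fundamental form: E = 4, F = 0, G = 1.
Coefficients of the second fundamental form: L = -2, M = 0, N = 0.
Assemble K = (LN − M²)/(EG − F²) = 0. At (u, v) = (pi/3, 4): K = 0.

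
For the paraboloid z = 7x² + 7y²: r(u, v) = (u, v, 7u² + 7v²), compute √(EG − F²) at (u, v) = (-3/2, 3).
√(EG − F²)|_{(-3/2, 3)} = sqrt(2206)

E = 196*u^2 + 1, F = 196*u*v, G = 196*v^2 + 1; EG − F² = 196*u^2 + 196*v^2 + 1; √(EG − F²) = sqrt(196*u^2 + 196*v^2 + 1). At the given point: sqrt(2206).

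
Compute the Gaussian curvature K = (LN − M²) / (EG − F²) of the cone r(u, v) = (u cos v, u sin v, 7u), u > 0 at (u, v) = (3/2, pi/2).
K = 0

Coefficients of the first fundamental form: E = 50, F = 0, G = u^2.
Coefficients of the second fundamental form: L = 0, M = 0, N = 7*sqrt(2)*u^2/(10*Abs(u)).
Assemble K = (LN − M²)/(EG − F²) = 0. At (u, v) = (3/2, pi/2): K = 0.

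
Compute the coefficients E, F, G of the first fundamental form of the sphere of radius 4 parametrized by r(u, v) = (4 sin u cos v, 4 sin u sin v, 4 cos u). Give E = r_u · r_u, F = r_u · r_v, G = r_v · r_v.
E = 16;  F = 0;  G = 16*sin(u)^2

Compute partials: r_u = (4*cos(u)*cos(v), 4*sin(v)*cos(u), -4*sin(u)), r_v = (-4*sin(u)*sin(v), 4*sin(u)*cos(v), 0). Then
  E = r_u · r_u = 16,
  F = r_u · r_v = 0,
  G = r_v · r_v = 16*sin(u)^2.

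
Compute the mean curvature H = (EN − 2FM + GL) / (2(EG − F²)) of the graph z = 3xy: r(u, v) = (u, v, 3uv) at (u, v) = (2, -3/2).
H = 648*sqrt(229)/52441

With E = 9*v^2 + 1, F = 9*u*v, G = 9*u^2 + 1, L = 0, M = 3/sqrt(9*u^2 + 9*v^2 + 1), N = 0, assemble
  H = (EN − 2FM + GL) / (2(EG − F²)) = -27*u*v/(9*u^2 + 9*v^2 + 1)^(3/2).
At (u, v) = (2, -3/2): H = 648*sqrt(229)/52441.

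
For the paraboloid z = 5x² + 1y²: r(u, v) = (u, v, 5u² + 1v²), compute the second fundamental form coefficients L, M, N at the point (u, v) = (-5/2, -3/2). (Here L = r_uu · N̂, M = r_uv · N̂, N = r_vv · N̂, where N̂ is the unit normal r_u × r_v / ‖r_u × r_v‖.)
L = 2*sqrt(635)/127;  M = 0;  N = 2*sqrt(635)/635

Compute the unit normal N̂(u, v) = (-10*u/sqrt(100*u^2 + 4*v^2 + 1), -2*v/sqrt(100*u^2 + 4*v^2 + 1), 1/sqrt(100*u^2 + 4*v^2 + 1)), and the second partials r_uu, r_uv, r_vv. Take dot products:
  L(u, v) = r_uu · N̂ = 10/sqrt(100*u^2 + 4*v^2 + 1),
  M(u, v) = r_uv · N̂ = 0,
  N(u, v) = r_vv · N̂ = 2/sqrt(100*u^2 + 4*v^2 + 1).
Evaluating at (u, v) = (-5/2, -3/2):
  L = 2*sqrt(635)/127, M = 0, N = 2*sqrt(635)/635.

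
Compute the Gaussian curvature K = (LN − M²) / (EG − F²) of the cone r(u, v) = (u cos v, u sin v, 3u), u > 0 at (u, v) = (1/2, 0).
K = 0

Coefficients of the first fundamental form: E = 10, F = 0, G = u^2.
Coefficients of the second fundamental form: L = 0, M = 0, N = 3*sqrt(10)*u^2/(10*Abs(u)).
Assemble K = (LN − M²)/(EG − F²) = 0. At (u, v) = (1/2, 0): K = 0.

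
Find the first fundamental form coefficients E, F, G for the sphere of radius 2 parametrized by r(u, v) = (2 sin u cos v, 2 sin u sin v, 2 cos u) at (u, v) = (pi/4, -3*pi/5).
E = 4;  F = 0;  G = 2

Partials: r_u = (2*cos(u)*cos(v), 2*sin(v)*cos(u), -2*sin(u)), r_v = (-2*sin(u)*sin(v), 2*sin(u)*cos(v), 0). As functions of (u, v):
  E = r_u · r_u = 4,
  F = r_u · r_v = 0,
  G = r_v · r_v = 4*sin(u)^2.
Evaluating at (u, v) = (pi/4, -3*pi/5): E = 4, F = 0, G = 2.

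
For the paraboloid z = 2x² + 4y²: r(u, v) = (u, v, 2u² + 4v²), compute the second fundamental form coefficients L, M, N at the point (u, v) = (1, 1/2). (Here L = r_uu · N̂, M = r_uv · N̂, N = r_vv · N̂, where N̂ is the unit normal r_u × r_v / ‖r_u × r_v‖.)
L = 4*sqrt(33)/33;  M = 0;  N = 8*sqrt(33)/33

Compute the unit normal N̂(u, v) = (-4*u/sqrt(16*u^2 + 64*v^2 + 1), -8*v/sqrt(16*u^2 + 64*v^2 + 1), 1/sqrt(16*u^2 + 64*v^2 + 1)), and the second partials r_uu, r_uv, r_vv. Take dot products:
  L(u, v) = r_uu · N̂ = 4/sqrt(16*u^2 + 64*v^2 + 1),
  M(u, v) = r_uv · N̂ = 0,
  N(u, v) = r_vv · N̂ = 8/sqrt(16*u^2 + 64*v^2 + 1).
Evaluating at (u, v) = (1, 1/2):
  L = 4*sqrt(33)/33, M = 0, N = 8*sqrt(33)/33.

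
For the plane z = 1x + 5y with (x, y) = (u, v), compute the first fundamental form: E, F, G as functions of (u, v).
E = 2;  F = 5;  G = 26

Compute partials: r_u = (1, 0, 1), r_v = (0, 1, 5). Then
  E = r_u · r_u = 2,
  F = r_u · r_v = 5,
  G = r_v · r_v = 26.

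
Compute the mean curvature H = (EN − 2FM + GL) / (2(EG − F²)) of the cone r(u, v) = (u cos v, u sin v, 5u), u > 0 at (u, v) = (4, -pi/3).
H = 5*sqrt(26)/208

With E = 26, F = 0, G = u^2, L = 0, M = 0, N = 5*sqrt(26)*u^2/(26*Abs(u)), assemble
  H = (EN − 2FM + GL) / (2(EG − F²)) = 5*sqrt(26)/(52*Abs(u)).
At (u, v) = (4, -pi/3): H = 5*sqrt(26)/208.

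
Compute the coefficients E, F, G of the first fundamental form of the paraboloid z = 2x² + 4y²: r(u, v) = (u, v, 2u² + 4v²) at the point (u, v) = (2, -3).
E = 65;  F = -192;  G = 577

Partials: r_u = (1, 0, 4*u), r_v = (0, 1, 8*v). As functions of (u, v):
  E = r_u · r_u = 16*u^2 + 1,
  F = r_u · r_v = 32*u*v,
  G = r_v · r_v = 64*v^2 + 1.
Evaluating at (u, v) = (2, -3): E = 65, F = -192, G = 577.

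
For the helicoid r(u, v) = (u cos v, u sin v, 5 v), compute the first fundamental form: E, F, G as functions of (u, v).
E = 1;  F = 0;  G = u^2 + 25

Compute partials: r_u = (cos(v), sin(v), 0), r_v = (-u*sin(v), u*cos(v), 5). Then
  E = r_u · r_u = 1,
  F = r_u · r_v = 0,
  G = r_v · r_v = u^2 + 25.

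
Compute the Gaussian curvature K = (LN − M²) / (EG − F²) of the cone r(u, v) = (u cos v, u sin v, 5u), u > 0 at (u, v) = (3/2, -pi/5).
K = 0

Coefficients of the first fundamental form: E = 26, F = 0, G = u^2.
Coefficients of the second fundamental form: L = 0, M = 0, N = 5*sqrt(26)*u^2/(26*Abs(u)).
Assemble K = (LN − M²)/(EG − F²) = 0. At (u, v) = (3/2, -pi/5): K = 0.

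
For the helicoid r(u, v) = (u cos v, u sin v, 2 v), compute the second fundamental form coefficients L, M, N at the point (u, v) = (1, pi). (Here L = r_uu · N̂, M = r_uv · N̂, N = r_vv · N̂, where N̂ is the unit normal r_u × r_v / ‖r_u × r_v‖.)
L = 0;  M = -2*sqrt(5)/5;  N = 0

Compute the unit normal N̂(u, v) = (2*sin(v)/sqrt(u^2 + 4), -2*cos(v)/sqrt(u^2 + 4), u/sqrt(u^2 + 4)), and the second partials r_uu, r_uv, r_vv. Take dot products:
  L(u, v) = r_uu · N̂ = 0,
  M(u, v) = r_uv · N̂ = -2/sqrt(u^2 + 4),
  N(u, v) = r_vv · N̂ = 0.
Evaluating at (u, v) = (1, pi):
  L = 0, M = -2*sqrt(5)/5, N = 0.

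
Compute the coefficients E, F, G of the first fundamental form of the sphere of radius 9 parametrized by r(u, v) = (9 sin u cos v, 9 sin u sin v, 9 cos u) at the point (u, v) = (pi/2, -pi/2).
E = 81;  F = 0;  G = 81

Partials: r_u = (9*cos(u)*cos(v), 9*sin(v)*cos(u), -9*sin(u)), r_v = (-9*sin(u)*sin(v), 9*sin(u)*cos(v), 0). As functions of (u, v):
  E = r_u · r_u = 81,
  F = r_u · r_v = 0,
  G = r_v · r_v = 81*sin(u)^2.
Evaluating at (u, v) = (pi/2, -pi/2): E = 81, F = 0, G = 81.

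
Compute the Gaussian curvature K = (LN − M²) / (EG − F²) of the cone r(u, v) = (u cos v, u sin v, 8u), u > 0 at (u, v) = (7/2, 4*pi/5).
K = 0

Coefficients of the first fundamental form: E = 65, F = 0, G = u^2.
Coefficients of the second fundamental form: L = 0, M = 0, N = 8*sqrt(65)*u^2/(65*Abs(u)).
Assemble K = (LN − M²)/(EG − F²) = 0. At (u, v) = (7/2, 4*pi/5): K = 0.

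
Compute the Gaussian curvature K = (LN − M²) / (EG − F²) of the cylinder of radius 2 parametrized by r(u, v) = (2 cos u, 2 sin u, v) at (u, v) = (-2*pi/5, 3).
K = 0

Coefficients of the first fundamental form: E = 4, F = 0, G = 1.
Coefficients of the second fundamental form: L = -2, M = 0, N = 0.
Assemble K = (LN − M²)/(EG − F²) = 0. At (u, v) = (-2*pi/5, 3): K = 0.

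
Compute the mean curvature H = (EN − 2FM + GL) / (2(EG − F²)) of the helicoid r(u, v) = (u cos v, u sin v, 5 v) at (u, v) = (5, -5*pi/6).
H = 0

With E = 1, F = 0, G = u^2 + 25, L = 0, M = -5/sqrt(u^2 + 25), N = 0, assemble
  H = (EN − 2FM + GL) / (2(EG − F²)) = 0.
At (u, v) = (5, -5*pi/6): H = 0.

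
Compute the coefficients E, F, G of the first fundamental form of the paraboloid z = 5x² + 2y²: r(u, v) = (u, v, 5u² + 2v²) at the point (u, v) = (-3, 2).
E = 901;  F = -240;  G = 65

Partials: r_u = (1, 0, 10*u), r_v = (0, 1, 4*v). As functions of (u, v):
  E = r_u · r_u = 100*u^2 + 1,
  F = r_u · r_v = 40*u*v,
  G = r_v · r_v = 16*v^2 + 1.
Evaluating at (u, v) = (-3, 2): E = 901, F = -240, G = 65.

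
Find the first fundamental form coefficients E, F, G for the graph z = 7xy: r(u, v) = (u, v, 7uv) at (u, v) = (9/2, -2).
E = 197;  F = -441;  G = 3973/4

Partials: r_u = (1, 0, 7*v), r_v = (0, 1, 7*u). As functions of (u, v):
  E = r_u · r_u = 49*v^2 + 1,
  F = r_u · r_v = 49*u*v,
  G = r_v · r_v = 49*u^2 + 1.
Evaluating at (u, v) = (9/2, -2): E = 197, F = -441, G = 3973/4.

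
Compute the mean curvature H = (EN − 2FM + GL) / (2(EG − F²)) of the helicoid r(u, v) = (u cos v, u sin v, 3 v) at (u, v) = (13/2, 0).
H = 0

With E = 1, F = 0, G = u^2 + 9, L = 0, M = -3/sqrt(u^2 + 9), N = 0, assemble
  H = (EN − 2FM + GL) / (2(EG − F²)) = 0.
At (u, v) = (13/2, 0): H = 0.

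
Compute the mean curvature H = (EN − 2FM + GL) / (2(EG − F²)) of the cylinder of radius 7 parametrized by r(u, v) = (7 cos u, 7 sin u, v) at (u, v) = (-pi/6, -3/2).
H = -1/14

With E = 49, F = 0, G = 1, L = -7, M = 0, N = 0, assemble
  H = (EN − 2FM + GL) / (2(EG − F²)) = -1/14.
At (u, v) = (-pi/6, -3/2): H = -1/14.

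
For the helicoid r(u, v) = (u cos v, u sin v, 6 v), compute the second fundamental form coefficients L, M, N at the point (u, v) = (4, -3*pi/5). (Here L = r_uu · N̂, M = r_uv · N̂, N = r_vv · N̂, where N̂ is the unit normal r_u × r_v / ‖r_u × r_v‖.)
L = 0;  M = -3*sqrt(13)/13;  N = 0

Compute the unit normal N̂(u, v) = (6*sin(v)/sqrt(u^2 + 36), -6*cos(v)/sqrt(u^2 + 36), u/sqrt(u^2 + 36)), and the second partials r_uu, r_uv, r_vv. Take dot products:
  L(u, v) = r_uu · N̂ = 0,
  M(u, v) = r_uv · N̂ = -6/sqrt(u^2 + 36),
  N(u, v) = r_vv · N̂ = 0.
Evaluating at (u, v) = (4, -3*pi/5):
  L = 0, M = -3*sqrt(13)/13, N = 0.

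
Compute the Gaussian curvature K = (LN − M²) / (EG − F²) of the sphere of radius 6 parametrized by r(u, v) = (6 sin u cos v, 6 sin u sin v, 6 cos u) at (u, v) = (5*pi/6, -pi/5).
K = 1/36

Coefficients of the first fundamental form: E = 36, F = 0, G = 36*sin(u)^2.
Coefficients of the second fundamental form: L = -6*sin(u)/Abs(sin(u)), M = 0, N = -6*sin(u)^3/Abs(sin(u)).
Assemble K = (LN − M²)/(EG − F²) = 1/36. At (u, v) = (5*pi/6, -pi/5): K = 1/36.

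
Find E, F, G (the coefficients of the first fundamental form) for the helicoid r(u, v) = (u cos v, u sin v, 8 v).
E = 1;  F = 0;  G = u^2 + 64

Compute partials: r_u = (cos(v), sin(v), 0), r_v = (-u*sin(v), u*cos(v), 8). Then
  E = r_u · r_u = 1,
  F = r_u · r_v = 0,
  G = r_v · r_v = u^2 + 64.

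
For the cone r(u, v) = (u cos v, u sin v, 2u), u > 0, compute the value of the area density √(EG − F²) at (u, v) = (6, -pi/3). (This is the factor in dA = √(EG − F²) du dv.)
√(EG − F²)|_{(6, -pi/3)} = 6*sqrt(5)

E = 5, F = 0, G = u^2, so EG − F² = 5*u^2. Taking the positive square root: √(EG − F²) = sqrt(5)*Abs(u). At (u, v) = (6, -pi/3): 6*sqrt(5).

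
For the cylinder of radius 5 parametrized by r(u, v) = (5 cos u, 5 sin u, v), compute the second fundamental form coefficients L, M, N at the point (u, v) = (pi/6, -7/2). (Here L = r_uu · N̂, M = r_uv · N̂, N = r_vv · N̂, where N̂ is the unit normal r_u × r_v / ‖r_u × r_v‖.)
L = -5;  M = 0;  N = 0

Compute the unit normal N̂(u, v) = (cos(u), sin(u), 0), and the second partials r_uu, r_uv, r_vv. Take dot products:
  L(u, v) = r_uu · N̂ = -5,
  M(u, v) = r_uv · N̂ = 0,
  N(u, v) = r_vv · N̂ = 0.
Evaluating at (u, v) = (pi/6, -7/2):
  L = -5, M = 0, N = 0.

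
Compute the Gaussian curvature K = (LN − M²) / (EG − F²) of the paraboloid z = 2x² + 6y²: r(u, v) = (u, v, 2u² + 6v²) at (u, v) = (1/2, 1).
K = 48/22201

Coefficients of the first fundamental form: E = 16*u^2 + 1, F = 48*u*v, G = 144*v^2 + 1.
Coefficients of the second fundamental form: L = 4/sqrt(16*u^2 + 144*v^2 + 1), M = 0, N = 12/sqrt(16*u^2 + 144*v^2 + 1).
Assemble K = (LN − M²)/(EG − F²) = 48/(256*u^4 + 4608*u^2*v^2 + 32*u^2 + 20736*v^4 + 288*v^2 + 1). At (u, v) = (1/2, 1): K = 48/22201.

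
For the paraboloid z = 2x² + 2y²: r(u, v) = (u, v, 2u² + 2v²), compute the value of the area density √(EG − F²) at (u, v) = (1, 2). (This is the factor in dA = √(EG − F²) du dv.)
√(EG − F²)|_{(1, 2)} = 9

E = 16*u^2 + 1, F = 16*u*v, G = 16*v^2 + 1, so EG − F² = 16*u^2 + 16*v^2 + 1. Taking the positive square root: √(EG − F²) = sqrt(16*u^2 + 16*v^2 + 1). At (u, v) = (1, 2): 9.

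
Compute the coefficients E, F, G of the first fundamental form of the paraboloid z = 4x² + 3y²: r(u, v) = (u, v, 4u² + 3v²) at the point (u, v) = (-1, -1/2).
E = 65;  F = 24;  G = 10

Partials: r_u = (1, 0, 8*u), r_v = (0, 1, 6*v). As functions of (u, v):
  E = r_u · r_u = 64*u^2 + 1,
  F = r_u · r_v = 48*u*v,
  G = r_v · r_v = 36*v^2 + 1.
Evaluating at (u, v) = (-1, -1/2): E = 65, F = 24, G = 10.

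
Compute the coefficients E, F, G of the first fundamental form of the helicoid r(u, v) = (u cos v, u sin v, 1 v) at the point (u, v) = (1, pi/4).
E = 1;  F = 0;  G = 2

Partials: r_u = (cos(v), sin(v), 0), r_v = (-u*sin(v), u*cos(v), 1). As functions of (u, v):
  E = r_u · r_u = 1,
  F = r_u · r_v = 0,
  G = r_v · r_v = u^2 + 1.
Evaluating at (u, v) = (1, pi/4): E = 1, F = 0, G = 2.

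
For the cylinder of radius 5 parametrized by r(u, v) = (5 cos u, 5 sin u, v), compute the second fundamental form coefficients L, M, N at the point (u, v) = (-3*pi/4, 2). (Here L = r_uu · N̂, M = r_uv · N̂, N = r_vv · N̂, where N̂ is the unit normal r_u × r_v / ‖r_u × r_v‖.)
L = -5;  M = 0;  N = 0

Compute the unit normal N̂(u, v) = (cos(u), sin(u), 0), and the second partials r_uu, r_uv, r_vv. Take dot products:
  L(u, v) = r_uu · N̂ = -5,
  M(u, v) = r_uv · N̂ = 0,
  N(u, v) = r_vv · N̂ = 0.
Evaluating at (u, v) = (-3*pi/4, 2):
  L = -5, M = 0, N = 0.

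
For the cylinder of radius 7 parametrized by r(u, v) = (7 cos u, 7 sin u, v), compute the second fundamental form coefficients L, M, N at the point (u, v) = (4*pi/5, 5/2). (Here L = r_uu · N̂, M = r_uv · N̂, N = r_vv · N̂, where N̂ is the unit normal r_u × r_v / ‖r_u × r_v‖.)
L = -7;  M = 0;  N = 0

Compute the unit normal N̂(u, v) = (cos(u), sin(u), 0), and the second partials r_uu, r_uv, r_vv. Take dot products:
  L(u, v) = r_uu · N̂ = -7,
  M(u, v) = r_uv · N̂ = 0,
  N(u, v) = r_vv · N̂ = 0.
Evaluating at (u, v) = (4*pi/5, 5/2):
  L = -7, M = 0, N = 0.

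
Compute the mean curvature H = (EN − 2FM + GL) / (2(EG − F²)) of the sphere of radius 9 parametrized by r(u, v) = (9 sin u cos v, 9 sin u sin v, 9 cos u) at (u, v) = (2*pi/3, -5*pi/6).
H = -1/9

With E = 81, F = 0, G = 81*sin(u)^2, L = -9*sin(u)/Abs(sin(u)), M = 0, N = -9*sin(u)^3/Abs(sin(u)), assemble
  H = (EN − 2FM + GL) / (2(EG − F²)) = -sin(u)/(9*Abs(sin(u))).
At (u, v) = (2*pi/3, -5*pi/6): H = -1/9.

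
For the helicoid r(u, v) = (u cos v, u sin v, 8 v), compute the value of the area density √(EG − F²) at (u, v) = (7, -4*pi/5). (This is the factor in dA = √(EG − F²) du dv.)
√(EG − F²)|_{(7, -4*pi/5)} = sqrt(113)

E = 1, F = 0, G = u^2 + 64, so EG − F² = u^2 + 64. Taking the positive square root: √(EG − F²) = sqrt(u^2 + 64). At (u, v) = (7, -4*pi/5): sqrt(113).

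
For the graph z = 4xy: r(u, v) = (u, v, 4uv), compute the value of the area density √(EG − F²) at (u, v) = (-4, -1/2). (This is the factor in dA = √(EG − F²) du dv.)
√(EG − F²)|_{(-4, -1/2)} = 3*sqrt(29)

E = 16*v^2 + 1, F = 16*u*v, G = 16*u^2 + 1, so EG − F² = 16*u^2 + 16*v^2 + 1. Taking the positive square root: √(EG − F²) = sqrt(16*u^2 + 16*v^2 + 1). At (u, v) = (-4, -1/2): 3*sqrt(29).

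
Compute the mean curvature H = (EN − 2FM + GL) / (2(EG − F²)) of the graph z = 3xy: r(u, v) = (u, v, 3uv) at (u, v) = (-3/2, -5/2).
H = -81*sqrt(310)/9610

With E = 9*v^2 + 1, F = 9*u*v, G = 9*u^2 + 1, L = 0, M = 3/sqrt(9*u^2 + 9*v^2 + 1), N = 0, assemble
  H = (EN − 2FM + GL) / (2(EG − F²)) = -27*u*v/(9*u^2 + 9*v^2 + 1)^(3/2).
At (u, v) = (-3/2, -5/2): H = -81*sqrt(310)/9610.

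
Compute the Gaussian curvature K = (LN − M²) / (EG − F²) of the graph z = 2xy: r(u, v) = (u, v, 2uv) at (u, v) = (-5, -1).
K = -4/11025

Coefficients of the first fundamental form: E = 4*v^2 + 1, F = 4*u*v, G = 4*u^2 + 1.
Coefficients of the second fundamental form: L = 0, M = 2/sqrt(4*u^2 + 4*v^2 + 1), N = 0.
Assemble K = (LN − M²)/(EG − F²) = -4/(16*u^4 + 32*u^2*v^2 + 8*u^2 + 16*v^4 + 8*v^2 + 1). At (u, v) = (-5, -1): K = -4/11025.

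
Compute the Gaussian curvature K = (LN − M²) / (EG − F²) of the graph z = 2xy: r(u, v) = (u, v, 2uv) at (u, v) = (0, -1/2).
K = -1

Coefficients of the first fundamental form: E = 4*v^2 + 1, F = 4*u*v, G = 4*u^2 + 1.
Coefficients of the second fundamental form: L = 0, M = 2/sqrt(4*u^2 + 4*v^2 + 1), N = 0.
Assemble K = (LN − M²)/(EG − F²) = -4/(16*u^4 + 32*u^2*v^2 + 8*u^2 + 16*v^4 + 8*v^2 + 1). At (u, v) = (0, -1/2): K = -1.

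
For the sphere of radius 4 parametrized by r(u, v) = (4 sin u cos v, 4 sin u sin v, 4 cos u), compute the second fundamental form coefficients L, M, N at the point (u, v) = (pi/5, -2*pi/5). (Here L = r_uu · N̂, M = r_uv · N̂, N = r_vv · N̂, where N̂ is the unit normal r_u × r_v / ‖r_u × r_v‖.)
L = -4;  M = 0;  N = -5/2 + sqrt(5)/2

Compute the unit normal N̂(u, v) = (sin(u)^2*cos(v)/Abs(sin(u)), sin(u)^2*sin(v)/Abs(sin(u)), sin(2*u)/(2*Abs(sin(u)))), and the second partials r_uu, r_uv, r_vv. Take dot products:
  L(u, v) = r_uu · N̂ = -4*sin(u)/Abs(sin(u)),
  M(u, v) = r_uv · N̂ = 0,
  N(u, v) = r_vv · N̂ = -4*sin(u)^3/Abs(sin(u)).
Evaluating at (u, v) = (pi/5, -2*pi/5):
  L = -4, M = 0, N = -5/2 + sqrt(5)/2.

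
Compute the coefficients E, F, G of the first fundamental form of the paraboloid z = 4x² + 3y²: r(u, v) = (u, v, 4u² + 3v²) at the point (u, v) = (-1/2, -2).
E = 17;  F = 48;  G = 145

Partials: r_u = (1, 0, 8*u), r_v = (0, 1, 6*v). As functions of (u, v):
  E = r_u · r_u = 64*u^2 + 1,
  F = r_u · r_v = 48*u*v,
  G = r_v · r_v = 36*v^2 + 1.
Evaluating at (u, v) = (-1/2, -2): E = 17, F = 48, G = 145.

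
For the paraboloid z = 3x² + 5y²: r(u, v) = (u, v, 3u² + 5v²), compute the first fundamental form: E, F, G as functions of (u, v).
E = 36*u^2 + 1;  F = 60*u*v;  G = 100*v^2 + 1

Compute partials: r_u = (1, 0, 6*u), r_v = (0, 1, 10*v). Then
  E = r_u · r_u = 36*u^2 + 1,
  F = r_u · r_v = 60*u*v,
  G = r_v · r_v = 100*v^2 + 1.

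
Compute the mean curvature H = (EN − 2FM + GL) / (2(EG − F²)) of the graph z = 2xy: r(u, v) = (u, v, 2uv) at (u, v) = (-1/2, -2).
H = -2*sqrt(2)/27

With E = 4*v^2 + 1, F = 4*u*v, G = 4*u^2 + 1, L = 0, M = 2/sqrt(4*u^2 + 4*v^2 + 1), N = 0, assemble
  H = (EN − 2FM + GL) / (2(EG − F²)) = -8*u*v/(4*u^2 + 4*v^2 + 1)^(3/2).
At (u, v) = (-1/2, -2): H = -2*sqrt(2)/27.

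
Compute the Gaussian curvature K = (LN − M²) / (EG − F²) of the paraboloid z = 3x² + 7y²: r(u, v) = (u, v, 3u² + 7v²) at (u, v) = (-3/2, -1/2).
K = 84/17161

Coefficients of the first fundamental form: E = 36*u^2 + 1, F = 84*u*v, G = 196*v^2 + 1.
Coefficients of the second fundamental form: L = 6/sqrt(36*u^2 + 196*v^2 + 1), M = 0, N = 14/sqrt(36*u^2 + 196*v^2 + 1).
Assemble K = (LN − M²)/(EG − F²) = 84/(1296*u^4 + 14112*u^2*v^2 + 72*u^2 + 38416*v^4 + 392*v^2 + 1). At (u, v) = (-3/2, -1/2): K = 84/17161.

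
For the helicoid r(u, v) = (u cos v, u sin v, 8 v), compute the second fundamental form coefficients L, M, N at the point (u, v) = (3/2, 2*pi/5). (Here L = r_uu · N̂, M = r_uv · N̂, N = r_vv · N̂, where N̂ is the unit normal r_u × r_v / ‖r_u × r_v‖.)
L = 0;  M = -16*sqrt(265)/265;  N = 0

Compute the unit normal N̂(u, v) = (8*sin(v)/sqrt(u^2 + 64), -8*cos(v)/sqrt(u^2 + 64), u/sqrt(u^2 + 64)), and the second partials r_uu, r_uv, r_vv. Take dot products:
  L(u, v) = r_uu · N̂ = 0,
  M(u, v) = r_uv · N̂ = -8/sqrt(u^2 + 64),
  N(u, v) = r_vv · N̂ = 0.
Evaluating at (u, v) = (3/2, 2*pi/5):
  L = 0, M = -16*sqrt(265)/265, N = 0.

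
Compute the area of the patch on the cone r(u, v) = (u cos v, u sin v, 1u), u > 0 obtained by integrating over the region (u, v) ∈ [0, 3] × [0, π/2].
Area = 9*sqrt(2)*pi/4

Area = ∫∫ √(EG − F²) du dv with √(EG − F²) = sqrt(2)*Abs(u). Integrating over [0, 3] × [0, π/2] gives 9*sqrt(2)*pi/4.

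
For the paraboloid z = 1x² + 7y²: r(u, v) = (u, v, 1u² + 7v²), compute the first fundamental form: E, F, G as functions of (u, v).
E = 4*u^2 + 1;  F = 28*u*v;  G = 196*v^2 + 1

Compute partials: r_u = (1, 0, 2*u), r_v = (0, 1, 14*v). Then
  E = r_u · r_u = 4*u^2 + 1,
  F = r_u · r_v = 28*u*v,
  G = r_v · r_v = 196*v^2 + 1.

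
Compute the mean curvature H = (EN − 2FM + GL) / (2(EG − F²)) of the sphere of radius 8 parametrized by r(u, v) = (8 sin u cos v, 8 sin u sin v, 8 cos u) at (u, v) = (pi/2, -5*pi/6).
H = -1/8

With E = 64, F = 0, G = 64*sin(u)^2, L = -8*sin(u)/Abs(sin(u)), M = 0, N = -8*sin(u)^3/Abs(sin(u)), assemble
  H = (EN − 2FM + GL) / (2(EG − F²)) = -sin(u)/(8*Abs(sin(u))).
At (u, v) = (pi/2, -5*pi/6): H = -1/8.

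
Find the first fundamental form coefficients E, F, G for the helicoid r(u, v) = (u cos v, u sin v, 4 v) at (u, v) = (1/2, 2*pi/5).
E = 1;  F = 0;  G = 65/4

Partials: r_u = (cos(v), sin(v), 0), r_v = (-u*sin(v), u*cos(v), 4). As functions of (u, v):
  E = r_u · r_u = 1,
  F = r_u · r_v = 0,
  G = r_v · r_v = u^2 + 16.
Evaluating at (u, v) = (1/2, 2*pi/5): E = 1, F = 0, G = 65/4.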